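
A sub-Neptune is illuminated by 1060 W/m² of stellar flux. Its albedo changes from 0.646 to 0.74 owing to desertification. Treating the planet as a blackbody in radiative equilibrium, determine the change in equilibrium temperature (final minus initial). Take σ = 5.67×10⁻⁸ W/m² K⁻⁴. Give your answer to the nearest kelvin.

Before: T₁ = [1060·0.354/(4σ)]^(1/4) = 201.7 K.
With α = 0.74, T₂ = 186.7 K.
ΔT = T₂ − T₁ = -14.98 K.

-15 K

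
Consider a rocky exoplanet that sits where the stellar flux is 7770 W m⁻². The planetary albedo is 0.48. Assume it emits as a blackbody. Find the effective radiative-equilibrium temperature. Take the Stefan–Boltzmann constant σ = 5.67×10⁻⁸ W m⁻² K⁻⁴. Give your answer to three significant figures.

365 K

The planet absorbs (1−α)S over its disc πR² and re-emits over 4πR², so the mean absorbed flux is (1−0.48)·7770/4 = 1010 W m⁻².
In equilibrium σT⁴ equals this, so T = 365.3 K.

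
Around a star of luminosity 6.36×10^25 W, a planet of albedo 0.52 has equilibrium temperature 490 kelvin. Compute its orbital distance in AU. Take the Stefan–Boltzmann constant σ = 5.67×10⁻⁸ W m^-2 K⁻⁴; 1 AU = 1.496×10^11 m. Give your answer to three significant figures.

0.0911 AU

Required flux: S = 4σT⁴/(1−α) = 27240 W m^-2.
S = L/(4πd²) → d = √(L/4πS) = √(6.36×10^25/(4π·27240)) = 1.363×10^10 m = 0.09112 AU.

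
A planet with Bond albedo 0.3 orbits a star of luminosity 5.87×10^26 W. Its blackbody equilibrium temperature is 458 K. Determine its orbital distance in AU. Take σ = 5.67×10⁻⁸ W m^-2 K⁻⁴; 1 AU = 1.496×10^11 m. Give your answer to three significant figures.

Energy balance gives S = 4σT⁴/(1−α) = 14260 W m^-2.
S = L/(4πd²) → d = √(L/4πS) = √(5.87×10^26/(4π·14260)) = 5.724×10^10 m = 0.3826 AU.

0.383 AU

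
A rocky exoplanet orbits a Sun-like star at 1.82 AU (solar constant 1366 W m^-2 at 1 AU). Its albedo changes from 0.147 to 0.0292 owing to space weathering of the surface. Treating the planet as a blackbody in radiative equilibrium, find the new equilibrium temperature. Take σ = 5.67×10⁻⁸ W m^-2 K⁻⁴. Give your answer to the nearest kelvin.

Flux at the orbit: S = 1366/(1.82)² = 412.4 W m^-2.
T₂ = [S(1−α₂)/(4σ)]^(1/4) = [412.4·0.971/(4σ)]^(1/4) = 205.0 K.

205 kelvin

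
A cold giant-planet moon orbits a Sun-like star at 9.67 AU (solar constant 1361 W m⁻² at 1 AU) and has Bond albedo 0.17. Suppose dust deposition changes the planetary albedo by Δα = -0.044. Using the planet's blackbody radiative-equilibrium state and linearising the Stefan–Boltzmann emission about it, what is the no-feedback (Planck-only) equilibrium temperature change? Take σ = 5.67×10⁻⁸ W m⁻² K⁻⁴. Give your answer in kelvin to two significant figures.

Flux at the orbit: S = 1361/(9.67)² = 14.55 W m⁻².
The baseline emission temperature is T_e = 85.43 K.
ΔF = −(S/4)Δα = −(14.55/4)×(-0.044) = 0.1601 W m⁻².
Planck response: λ_P = 4σT_e³ = 4·5.67×10⁻⁸·(85.43)³ = 0.1414 W m⁻²/K.
So ΔT₀ = 0.1601/0.1414 = 1.13 K.

1.1 K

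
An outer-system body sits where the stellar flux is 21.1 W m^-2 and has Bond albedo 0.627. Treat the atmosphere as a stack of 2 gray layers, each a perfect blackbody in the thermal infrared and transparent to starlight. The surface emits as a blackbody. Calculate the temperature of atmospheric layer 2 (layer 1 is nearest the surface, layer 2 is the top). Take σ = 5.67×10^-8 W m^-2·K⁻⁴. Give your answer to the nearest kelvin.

77 kelvin

OLR = S(1−α)/4 = 1.968 W m^-2; the top layer radiates at T_e = 76.75 K.
Each opaque layer satisfies 2T_j⁴ = T_{j−1}⁴ + T_{j+1}⁴, giving T_k⁴ = (N+1−k)T_e⁴.
T_2 = (1)^(1/4)·76.75 = 76.75 K.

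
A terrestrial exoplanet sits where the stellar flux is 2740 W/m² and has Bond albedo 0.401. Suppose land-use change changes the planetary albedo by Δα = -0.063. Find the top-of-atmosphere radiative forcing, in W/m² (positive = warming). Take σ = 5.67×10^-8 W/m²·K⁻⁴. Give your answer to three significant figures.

43.2 W/m²

TOA radiative forcing: ΔF = −S·Δα/4 = −2740·(-0.063)/4 = 43.16 W/m².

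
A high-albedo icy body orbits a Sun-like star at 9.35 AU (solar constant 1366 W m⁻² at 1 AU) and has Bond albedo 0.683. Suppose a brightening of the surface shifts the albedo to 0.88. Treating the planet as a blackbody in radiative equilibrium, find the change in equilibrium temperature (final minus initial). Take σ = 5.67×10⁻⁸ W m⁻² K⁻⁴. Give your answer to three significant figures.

Irradiance scales as 1/d², so S = 1366 W m⁻² × (1/9.35)² = 15.63 W m⁻².
Before: T₁ = [15.63·0.317/(4σ)]^(1/4) = 68.36 K.
With α = 0.88, T₂ = 53.62 K.
ΔT = T₂ − T₁ = -14.74 K.

-14.7 kelvin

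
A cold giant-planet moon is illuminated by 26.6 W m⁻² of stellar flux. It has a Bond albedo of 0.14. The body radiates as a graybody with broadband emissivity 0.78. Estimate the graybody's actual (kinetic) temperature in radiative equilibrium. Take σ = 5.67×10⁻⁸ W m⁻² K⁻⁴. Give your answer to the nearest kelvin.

Averaging over the sphere, the absorbed flux is S(1−α)/4 = 5.719 W m⁻².
Equating to εσT⁴ with ε = 0.78: T = (5.719/0.78σ)^(1/4) = 106.6 K.

107 kelvin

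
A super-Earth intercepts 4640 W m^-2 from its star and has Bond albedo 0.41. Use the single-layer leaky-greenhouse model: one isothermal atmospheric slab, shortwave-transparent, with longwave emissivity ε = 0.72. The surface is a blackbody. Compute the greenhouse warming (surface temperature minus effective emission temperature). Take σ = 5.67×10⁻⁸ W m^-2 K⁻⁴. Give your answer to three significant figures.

39.1 kelvin

At the top of the atmosphere, σT_e⁴ = S(1−α)/4 = 684.4 W m^-2, giving T_e = 331.5 K.
The surface balance (absorbed SW + ε·downward IR = σT_s⁴) with T_a⁴ = T_s⁴/2 reduces to T_s = T_e·[2/(2−ε)]^¼ = 370.6 K.
The atmosphere warms the surface by 39.12 K.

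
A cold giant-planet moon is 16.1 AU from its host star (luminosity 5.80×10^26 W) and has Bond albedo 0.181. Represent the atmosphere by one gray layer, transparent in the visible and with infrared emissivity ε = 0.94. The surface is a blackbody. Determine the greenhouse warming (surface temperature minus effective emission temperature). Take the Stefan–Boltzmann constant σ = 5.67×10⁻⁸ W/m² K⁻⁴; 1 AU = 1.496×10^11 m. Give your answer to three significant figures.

12.6 kelvin

Orbital distance: d = 16.1 AU = 2.409×10^12 m.
S = L/(4πd²) = 7.956 W/m².
At the top of the atmosphere, σT_e⁴ = S(1−α)/4 = 1.629 W/m², giving T_e = 73.21 K.
For a single slab of emissivity ε, T_s⁴ = 2T_e⁴/(2−ε); thus T_s = 73.21·(1.887)^(1/4) = 85.81 K.
The atmosphere warms the surface by 12.59 K.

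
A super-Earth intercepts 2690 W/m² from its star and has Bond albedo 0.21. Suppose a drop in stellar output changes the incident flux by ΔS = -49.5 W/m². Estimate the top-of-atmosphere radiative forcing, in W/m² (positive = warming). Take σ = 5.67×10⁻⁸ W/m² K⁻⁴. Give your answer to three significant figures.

ΔF = Δ[S(1−α)]/4 = (1−0.21)·-49.5/4 = -9.776 W/m².

-9.78 W/m²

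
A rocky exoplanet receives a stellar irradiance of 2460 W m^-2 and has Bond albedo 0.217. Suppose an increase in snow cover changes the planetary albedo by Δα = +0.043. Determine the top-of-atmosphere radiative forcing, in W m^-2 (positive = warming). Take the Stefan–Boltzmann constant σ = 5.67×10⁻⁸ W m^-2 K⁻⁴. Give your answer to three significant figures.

-26.4 W m^-2

TOA radiative forcing: ΔF = −S·Δα/4 = −2460·(+0.043)/4 = -26.44 W m^-2.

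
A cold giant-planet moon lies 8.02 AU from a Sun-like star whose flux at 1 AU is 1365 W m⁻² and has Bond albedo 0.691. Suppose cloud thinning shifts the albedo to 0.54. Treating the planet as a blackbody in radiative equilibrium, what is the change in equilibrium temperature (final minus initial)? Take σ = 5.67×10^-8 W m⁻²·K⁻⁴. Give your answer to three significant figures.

7.67 K

Irradiance scales as 1/d², so S = 1365 W m⁻² × (1/8.02)² = 21.22 W m⁻².
Initial: T₁ = [S(1−0.691)/(4σ)]^(1/4) = 73.33 K.
With α = 0.54, T₂ = 81.00 K.
Change: 81.00 − 73.33 = 7.669 K.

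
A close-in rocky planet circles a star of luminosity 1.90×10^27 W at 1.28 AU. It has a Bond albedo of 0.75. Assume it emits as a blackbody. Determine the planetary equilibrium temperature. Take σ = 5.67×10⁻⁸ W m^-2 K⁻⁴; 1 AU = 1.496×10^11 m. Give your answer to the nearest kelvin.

Orbital distance: d = 1.28 AU = 1.915×10^11 m.
S = L/(4πd²) = 4123 W m^-2.
Absorbed flux (global mean): S(1−α)/4 = 4123·0.25/4 = 257.7 W m^-2.
In equilibrium σT⁴ equals this, so T = 259.7 K.

260 K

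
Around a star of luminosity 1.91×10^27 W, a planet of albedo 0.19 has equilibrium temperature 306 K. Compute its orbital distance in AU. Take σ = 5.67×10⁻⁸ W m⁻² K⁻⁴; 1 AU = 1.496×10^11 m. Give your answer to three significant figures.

Energy balance gives S = 4σT⁴/(1−α) = 2455 W m⁻².
Then d = [L/(4πS)]^(1/2) = 2.488×10^11 m, i.e. 1.663 AU.

1.66 AU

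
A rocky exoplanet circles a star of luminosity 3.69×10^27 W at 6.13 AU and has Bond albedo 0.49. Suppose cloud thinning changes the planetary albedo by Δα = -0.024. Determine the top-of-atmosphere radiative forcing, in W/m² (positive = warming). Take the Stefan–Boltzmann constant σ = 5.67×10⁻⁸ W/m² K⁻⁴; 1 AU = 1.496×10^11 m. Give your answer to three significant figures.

2.09 W/m²

d = 6.13 × 1.496×10^11 m = 9.170×10^11 m.
S = L/(4πd²) = 349.2 W/m².
The change in absorbed flux is Δ[S(1−α)/4] = −SΔα/4 = 2.095 W/m².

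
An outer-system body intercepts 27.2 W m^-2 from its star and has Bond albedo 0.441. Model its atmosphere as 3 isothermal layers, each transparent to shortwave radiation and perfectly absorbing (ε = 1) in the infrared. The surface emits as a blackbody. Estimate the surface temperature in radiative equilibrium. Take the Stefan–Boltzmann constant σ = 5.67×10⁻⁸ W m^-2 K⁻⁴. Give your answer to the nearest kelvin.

128 K

Top-of-atmosphere balance: σT_e⁴ = S(1−α)/4 = 3.801 W m^-2 → T_e = 90.49 K.
With N = 3 opaque layers, T_s = (N+1)^(1/4)·T_e = 4^(1/4)·90.49 = 128.0 K.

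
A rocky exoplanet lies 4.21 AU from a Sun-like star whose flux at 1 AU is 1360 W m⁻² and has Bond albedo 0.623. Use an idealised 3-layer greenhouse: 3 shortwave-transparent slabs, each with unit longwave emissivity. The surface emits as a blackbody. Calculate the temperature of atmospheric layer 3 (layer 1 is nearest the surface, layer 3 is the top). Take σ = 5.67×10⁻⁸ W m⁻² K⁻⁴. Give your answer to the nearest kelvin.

106 kelvin

Irradiance scales as 1/d², so S = 1360 W m⁻² × (1/4.21)² = 76.73 W m⁻².
OLR = S(1−α)/4 = 7.232 W m⁻²; the top layer radiates at T_e = 106.3 K.
The net upward flux σT_e⁴ is constant between every pair of levels, so T_k⁴ = (N+1−k)T_e⁴.
T_3 = (1)^(1/4)·106.3 = 106.3 K.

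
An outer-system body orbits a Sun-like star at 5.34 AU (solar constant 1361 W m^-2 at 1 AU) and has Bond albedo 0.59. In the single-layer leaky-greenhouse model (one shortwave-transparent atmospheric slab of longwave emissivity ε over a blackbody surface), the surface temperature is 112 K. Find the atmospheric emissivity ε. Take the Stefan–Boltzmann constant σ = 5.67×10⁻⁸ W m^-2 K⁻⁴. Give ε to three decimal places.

Flux at the orbit: S = 1361/(5.34)² = 47.73 W m^-2.
TOA balance gives T_e = 96.38 K.
T_s⁴ = T_e⁴·2/(2−ε) → ε = 2 − 2(T_e/T_s)⁴ = 2 − 2·(96.38/112)⁴ = 0.9033.

0.903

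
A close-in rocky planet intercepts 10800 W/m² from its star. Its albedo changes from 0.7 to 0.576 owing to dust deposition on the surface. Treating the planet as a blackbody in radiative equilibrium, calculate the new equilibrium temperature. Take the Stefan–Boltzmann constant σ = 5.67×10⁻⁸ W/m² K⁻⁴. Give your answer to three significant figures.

With the new albedo, S(1−α₂)/4 = 1145 W/m², so T₂ = 377.0 K.

377 kelvin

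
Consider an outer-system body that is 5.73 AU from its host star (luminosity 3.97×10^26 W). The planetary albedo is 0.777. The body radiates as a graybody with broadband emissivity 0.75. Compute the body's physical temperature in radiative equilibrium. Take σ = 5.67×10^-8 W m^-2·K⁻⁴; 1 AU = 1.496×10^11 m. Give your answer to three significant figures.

86.6 kelvin

Orbital distance: d = 5.73 AU = 8.572×10^11 m.
S = L/(4πd²) = 42.99 W m^-2.
Absorbed flux (global mean): S(1−α)/4 = 42.99·0.223/4 = 2.397 W m^-2.
Equating to εσT⁴ with ε = 0.75: T = (2.397/0.75σ)^(1/4) = 86.65 K.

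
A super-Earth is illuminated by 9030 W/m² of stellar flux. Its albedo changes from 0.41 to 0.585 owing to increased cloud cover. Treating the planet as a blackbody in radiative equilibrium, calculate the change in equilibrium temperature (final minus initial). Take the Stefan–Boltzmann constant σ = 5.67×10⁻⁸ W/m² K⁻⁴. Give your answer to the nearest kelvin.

-33 K

With α = 0.41, T₁ = 391.5 K.
With α = 0.585, T₂ = 358.5 K.
Change: 358.5 − 391.5 = -32.97 K.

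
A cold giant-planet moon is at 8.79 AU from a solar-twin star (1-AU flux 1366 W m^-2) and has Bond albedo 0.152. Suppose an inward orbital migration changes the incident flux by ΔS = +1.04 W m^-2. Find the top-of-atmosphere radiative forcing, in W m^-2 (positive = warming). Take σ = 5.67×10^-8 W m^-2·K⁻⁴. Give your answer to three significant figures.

0.220 W m^-2

Irradiance scales as 1/d², so S = 1366 W m^-2 × (1/8.79)² = 17.68 W m^-2.
TOA radiative forcing: ΔF = (1−α)ΔS/4 = 0.848·(+1.04)/4 = 0.2205 W m^-2.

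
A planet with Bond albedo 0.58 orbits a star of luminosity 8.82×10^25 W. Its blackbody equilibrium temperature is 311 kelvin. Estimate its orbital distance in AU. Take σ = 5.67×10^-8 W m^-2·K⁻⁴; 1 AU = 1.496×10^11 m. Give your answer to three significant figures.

0.249 AU

Required flux: S = 4σT⁴/(1−α) = 5052 W m^-2.
Then d = [L/(4πS)]^(1/2) = 3.727×10^10 m, i.e. 0.2492 AU.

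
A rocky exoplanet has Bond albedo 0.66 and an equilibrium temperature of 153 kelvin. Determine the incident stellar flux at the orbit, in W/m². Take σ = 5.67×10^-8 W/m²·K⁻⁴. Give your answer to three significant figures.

366 W/m²

From S(1−α)/4 = σT⁴: S = 4σT⁴/(1−α).
σT⁴ = 5.67×10⁻⁸·(153)⁴ = 31.07 W/m².
So S = 4×31.07/(1−0.66) = 365.5 W/m².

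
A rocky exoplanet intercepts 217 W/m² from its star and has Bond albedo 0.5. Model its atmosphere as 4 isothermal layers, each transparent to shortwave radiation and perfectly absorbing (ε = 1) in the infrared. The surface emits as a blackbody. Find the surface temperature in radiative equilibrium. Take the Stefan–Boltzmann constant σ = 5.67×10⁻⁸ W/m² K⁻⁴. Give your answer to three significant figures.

The effective emission temperature is T_e = [S(1−α)/(4σ)]^¼ = 147.9 K.
For an N-layer opaque stack, T_s⁴ = (N+1)T_e⁴, hence T_s = (5)^(1/4)×147.9 K = 221.2 K.

221 K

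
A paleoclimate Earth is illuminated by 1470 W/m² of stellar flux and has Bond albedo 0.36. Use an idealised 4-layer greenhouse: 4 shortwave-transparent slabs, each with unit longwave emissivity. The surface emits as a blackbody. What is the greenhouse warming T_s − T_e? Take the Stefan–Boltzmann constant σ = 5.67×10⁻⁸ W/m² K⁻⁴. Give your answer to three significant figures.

126 kelvin

Top-of-atmosphere balance: σT_e⁴ = S(1−α)/4 = 235.2 W/m² → T_e = 253.8 K.
T_s = (N+1)^(1/4)·T_e = 379.5 K.
So the greenhouse effect raises the surface by 379.5 − 253.8 = 125.7 K.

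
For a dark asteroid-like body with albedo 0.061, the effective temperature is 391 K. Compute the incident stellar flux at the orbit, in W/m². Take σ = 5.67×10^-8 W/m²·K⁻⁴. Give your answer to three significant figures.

Invert the energy balance for S: S = 4σT⁴/(1−α).
σT⁴ = 5.67×10⁻⁸·(391)⁴ = 1325 W/m².
So S = 4×1325/(1−0.061) = 5645 W/m².

5650 W/m²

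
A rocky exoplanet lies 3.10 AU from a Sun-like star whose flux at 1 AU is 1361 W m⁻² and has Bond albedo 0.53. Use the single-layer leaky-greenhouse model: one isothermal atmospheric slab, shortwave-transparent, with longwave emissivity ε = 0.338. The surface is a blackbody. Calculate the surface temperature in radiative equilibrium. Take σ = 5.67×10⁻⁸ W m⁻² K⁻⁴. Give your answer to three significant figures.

Irradiance scales as 1/d², so S = 1361 W m⁻² × (1/3.10)² = 141.6 W m⁻².
At the top of the atmosphere, σT_e⁴ = S(1−α)/4 = 16.64 W m⁻², giving T_e = 130.9 K.
Surface balance with a leaky layer gives σT_s⁴ = σT_e⁴·2/(2−ε), so T_s = T_e·[2/(2−0.338)]^(1/4) = 137.1 K.

137 K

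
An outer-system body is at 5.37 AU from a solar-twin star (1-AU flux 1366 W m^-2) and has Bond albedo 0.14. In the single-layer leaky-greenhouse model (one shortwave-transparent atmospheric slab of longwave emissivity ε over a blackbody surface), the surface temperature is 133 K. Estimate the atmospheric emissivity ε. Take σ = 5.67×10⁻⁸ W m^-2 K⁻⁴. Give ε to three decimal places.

Flux at the orbit: S = 1366/(5.37)² = 47.37 W m^-2.
Effective temperature: T_e = [S(1−α)/(4σ)]^(1/4) = 115.8 K.
Since (2−ε)/2 = (T_e/T_s)⁴ = 0.5741, ε = 0.8519.

0.852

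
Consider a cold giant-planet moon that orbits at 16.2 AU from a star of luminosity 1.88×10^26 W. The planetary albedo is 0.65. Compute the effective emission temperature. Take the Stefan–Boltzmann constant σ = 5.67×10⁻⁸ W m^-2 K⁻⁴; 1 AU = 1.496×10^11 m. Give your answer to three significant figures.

Orbital distance: d = 16.2 AU = 2.424×10^12 m.
Spreading L over a sphere of radius d: S = 1.88×10^26/(4π·2.42×10^12²) = 2.547 W m^-2.
Averaging over the sphere, the absorbed flux is S(1−α)/4 = 0.2229 W m^-2.
Set σT⁴ = 0.2229 → T = (0.2229/σ)^(1/4) = 44.53 K.

44.5 K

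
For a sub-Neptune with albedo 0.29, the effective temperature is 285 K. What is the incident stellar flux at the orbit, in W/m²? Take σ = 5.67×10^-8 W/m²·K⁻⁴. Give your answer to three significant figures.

Invert the energy balance for S: S = 4σT⁴/(1−α).
σT⁴ = 5.67×10⁻⁸·(285)⁴ = 374.1 W/m².
So S = 4×374.1/(1−0.29) = 2107 W/m².

2110 W/m²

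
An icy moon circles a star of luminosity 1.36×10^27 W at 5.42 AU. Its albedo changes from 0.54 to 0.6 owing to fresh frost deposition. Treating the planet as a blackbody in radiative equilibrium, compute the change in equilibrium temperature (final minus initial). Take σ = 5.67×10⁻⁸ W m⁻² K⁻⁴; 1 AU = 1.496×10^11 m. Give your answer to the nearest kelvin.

d = 5.42 × 1.496×10^11 m = 8.108×10^11 m.
Spreading L over a sphere of radius d: S = 1.36×10^27/(4π·8.11×10^11²) = 164.6 W m⁻².
Initial: T₁ = [S(1−0.54)/(4σ)]^(1/4) = 135.2 K.
After:  T₂ = [164.6·0.4/(4σ)]^(1/4) = 130.5 K.
Change: 130.5 − 135.2 = -4.642 K.

-5 K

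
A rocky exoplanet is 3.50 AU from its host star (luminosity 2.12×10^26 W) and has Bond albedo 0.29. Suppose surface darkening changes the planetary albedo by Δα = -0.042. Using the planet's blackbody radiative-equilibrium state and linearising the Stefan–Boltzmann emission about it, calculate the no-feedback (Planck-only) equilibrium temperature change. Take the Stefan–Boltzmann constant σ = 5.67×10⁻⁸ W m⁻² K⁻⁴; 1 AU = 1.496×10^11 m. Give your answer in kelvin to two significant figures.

d = 3.50 × 1.496×10^11 m = 5.236×10^11 m.
Spreading L over a sphere of radius d: S = 2.12×10^26/(4π·5.24×10^11²) = 61.54 W m⁻².
Unperturbed T_e = [61.54·(1−0.29)/(4σ)]^¼ = 117.8 K.
The change in absorbed flux is Δ[S(1−α)/4] = −SΔα/4 = 0.6461 W m⁻².
Planck response: λ_P = 4σT_e³ = 4·5.67×10⁻⁸·(117.8)³ = 0.3709 W m⁻²/K.
So ΔT₀ = 0.6461/0.3709 = 1.74 K.

1.7 kelvin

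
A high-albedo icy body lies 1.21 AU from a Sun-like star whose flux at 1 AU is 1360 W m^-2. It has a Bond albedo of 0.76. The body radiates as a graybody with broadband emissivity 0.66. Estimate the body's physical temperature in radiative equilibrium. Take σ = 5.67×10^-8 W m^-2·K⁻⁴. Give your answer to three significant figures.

Flux at the orbit: S = 1360/(1.21)² = 928.9 W m^-2.
The planet absorbs (1−α)S over its disc πR² and re-emits over 4πR², so the mean absorbed flux is (1−0.76)·928.9/4 = 55.73 W m^-2.
Equating to εσT⁴ with ε = 0.66: T = (55.73/0.66σ)^(1/4) = 196.4 K.

196 kelvin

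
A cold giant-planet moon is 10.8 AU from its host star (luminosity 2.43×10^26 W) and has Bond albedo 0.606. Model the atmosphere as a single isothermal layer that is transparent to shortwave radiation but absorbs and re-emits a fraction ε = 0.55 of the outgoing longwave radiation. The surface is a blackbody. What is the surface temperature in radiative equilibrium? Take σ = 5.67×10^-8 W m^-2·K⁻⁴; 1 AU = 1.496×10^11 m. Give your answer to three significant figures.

64.9 kelvin

d = 10.8 × 1.496×10^11 m = 1.616×10^12 m.
S = L/(4πd²) = 7.408 W m^-2.
Effective emission temperature (TOA balance): σT_e⁴ = S(1−α)/4 = 0.7297 W m^-2 → T_e = 59.89 K.
The surface balance (absorbed SW + ε·downward IR = σT_s⁴) with T_a⁴ = T_s⁴/2 reduces to T_s = T_e·[2/(2−ε)]^¼ = 64.91 K.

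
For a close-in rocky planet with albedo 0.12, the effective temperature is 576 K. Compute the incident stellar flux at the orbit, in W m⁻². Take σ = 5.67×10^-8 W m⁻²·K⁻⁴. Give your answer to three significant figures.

From S(1−α)/4 = σT⁴: S = 4σT⁴/(1−α).
σT⁴ = 5.67×10⁻⁸·(576)⁴ = 6241 W m⁻².
So S = 4×6241/(1−0.12) = 28370 W m⁻².

28400 W m⁻²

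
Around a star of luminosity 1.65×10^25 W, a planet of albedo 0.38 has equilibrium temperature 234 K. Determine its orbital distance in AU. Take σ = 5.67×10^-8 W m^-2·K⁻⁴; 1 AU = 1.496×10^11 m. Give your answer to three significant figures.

0.231 AU

Energy balance gives S = 4σT⁴/(1−α) = 1097 W m^-2.
S = L/(4πd²) → d = √(L/4πS) = √(1.65×10^25/(4π·1097)) = 3.460×10^10 m = 0.2313 AU.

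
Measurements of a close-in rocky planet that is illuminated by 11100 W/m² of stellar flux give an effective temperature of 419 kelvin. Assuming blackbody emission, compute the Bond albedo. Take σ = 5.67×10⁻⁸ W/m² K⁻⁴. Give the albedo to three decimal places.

0.370

From σT⁴ = S(1−α)/4 we invert for α: 1−α = 4σT⁴/S.
σT⁴ = 1748 W/m², so 4σT⁴ = 6990 W/m².
1−α = 6990/11100 = 0.6298, so α = 0.3702.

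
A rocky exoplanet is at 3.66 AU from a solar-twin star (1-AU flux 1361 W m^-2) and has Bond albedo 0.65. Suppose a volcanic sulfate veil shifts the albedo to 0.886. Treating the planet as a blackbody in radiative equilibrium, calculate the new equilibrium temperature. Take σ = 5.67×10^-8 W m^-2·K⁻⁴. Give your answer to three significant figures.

Flux at the orbit: S = 1361/(3.66)² = 101.6 W m^-2.
New equilibrium: T₂ = [(1−0.886)·101.6/(4σ)]^(1/4) = 84.54 K.

84.5 kelvin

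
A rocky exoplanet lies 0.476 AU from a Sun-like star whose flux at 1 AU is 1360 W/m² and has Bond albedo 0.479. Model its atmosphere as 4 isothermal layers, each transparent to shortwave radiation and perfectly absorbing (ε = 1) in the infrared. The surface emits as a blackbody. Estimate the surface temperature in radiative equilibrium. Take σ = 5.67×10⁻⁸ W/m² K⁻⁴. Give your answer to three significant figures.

Irradiance scales as 1/d², so S = 1360 W/m² × (1/0.476)² = 6002 W/m².
The effective emission temperature is T_e = [S(1−α)/(4σ)]^¼ = 342.7 K.
With N = 4 opaque layers, T_s = (N+1)^(1/4)·T_e = 5^(1/4)·342.7 = 512.4 K.

512 K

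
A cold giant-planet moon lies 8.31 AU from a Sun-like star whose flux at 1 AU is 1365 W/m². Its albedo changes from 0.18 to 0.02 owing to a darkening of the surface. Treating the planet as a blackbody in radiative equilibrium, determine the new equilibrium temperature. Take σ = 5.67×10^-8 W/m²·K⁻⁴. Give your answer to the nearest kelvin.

Irradiance scales as 1/d², so S = 1365 W/m² × (1/8.31)² = 19.77 W/m².
T₂ = [S(1−α₂)/(4σ)]^(1/4) = [19.77·0.98/(4σ)]^(1/4) = 96.13 K.

96 K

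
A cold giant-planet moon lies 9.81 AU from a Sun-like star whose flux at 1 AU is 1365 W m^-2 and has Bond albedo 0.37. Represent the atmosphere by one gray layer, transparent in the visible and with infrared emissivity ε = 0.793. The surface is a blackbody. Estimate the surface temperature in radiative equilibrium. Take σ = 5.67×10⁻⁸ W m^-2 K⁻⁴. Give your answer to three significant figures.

89.9 K

Flux at the orbit: S = 1365/(9.81)² = 14.18 W m^-2.
At the top of the atmosphere, σT_e⁴ = S(1−α)/4 = 2.234 W m^-2, giving T_e = 79.23 K.
For a single slab of emissivity ε, T_s⁴ = 2T_e⁴/(2−ε); thus T_s = 79.23·(1.657)^(1/4) = 89.89 K.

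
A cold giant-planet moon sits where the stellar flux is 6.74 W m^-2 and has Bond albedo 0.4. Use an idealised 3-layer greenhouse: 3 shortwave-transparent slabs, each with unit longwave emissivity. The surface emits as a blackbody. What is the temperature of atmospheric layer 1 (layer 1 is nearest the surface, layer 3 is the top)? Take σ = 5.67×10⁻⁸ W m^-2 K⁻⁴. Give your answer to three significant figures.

85.5 K

OLR = S(1−α)/4 = 1.011 W m^-2; the top layer radiates at T_e = 64.98 K.
The net upward flux σT_e⁴ is constant between every pair of levels, so T_k⁴ = (N+1−k)T_e⁴.
T_1 = (3)^(1/4)·64.98 = 85.52 K.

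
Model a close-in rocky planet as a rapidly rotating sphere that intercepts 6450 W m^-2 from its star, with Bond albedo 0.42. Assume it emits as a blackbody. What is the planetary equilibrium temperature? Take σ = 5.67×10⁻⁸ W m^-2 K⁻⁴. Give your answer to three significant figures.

358 kelvin

Averaging over the sphere, the absorbed flux is S(1−α)/4 = 935.3 W m^-2.
Set σT⁴ = 935.3 → T = (935.3/σ)^(1/4) = 358.4 K.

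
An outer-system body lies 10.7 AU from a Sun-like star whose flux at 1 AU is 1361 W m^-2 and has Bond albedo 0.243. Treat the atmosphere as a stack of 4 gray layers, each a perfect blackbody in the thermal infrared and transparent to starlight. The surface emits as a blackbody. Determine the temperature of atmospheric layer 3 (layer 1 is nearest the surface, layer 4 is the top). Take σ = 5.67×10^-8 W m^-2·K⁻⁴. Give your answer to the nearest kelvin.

94 K

Irradiance scales as 1/d², so S = 1361 W m^-2 × (1/10.7)² = 11.89 W m^-2.
OLR = S(1−α)/4 = 2.250 W m^-2; the top layer radiates at T_e = 79.37 K.
Each opaque layer satisfies 2T_j⁴ = T_{j−1}⁴ + T_{j+1}⁴, giving T_k⁴ = (N+1−k)T_e⁴.
T_3 = (2)^(1/4)·79.37 = 94.38 K.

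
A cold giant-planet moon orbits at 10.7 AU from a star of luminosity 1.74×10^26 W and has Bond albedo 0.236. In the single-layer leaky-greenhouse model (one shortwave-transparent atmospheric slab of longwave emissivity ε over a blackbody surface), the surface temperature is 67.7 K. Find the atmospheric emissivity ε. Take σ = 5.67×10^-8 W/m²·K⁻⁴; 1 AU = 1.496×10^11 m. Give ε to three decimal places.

0.267

d = 10.7 × 1.496×10^11 m = 1.601×10^12 m.
Flux at the orbit: S = L/(4πd²) = 1.74×10^26/(4π·(1.60×10^12)²) = 5.404 W/m².
TOA balance gives T_e = 65.32 K.
T_s⁴ = T_e⁴·2/(2−ε) → ε = 2 − 2(T_e/T_s)⁴ = 2 − 2·(65.32/67.7)⁴ = 0.2669.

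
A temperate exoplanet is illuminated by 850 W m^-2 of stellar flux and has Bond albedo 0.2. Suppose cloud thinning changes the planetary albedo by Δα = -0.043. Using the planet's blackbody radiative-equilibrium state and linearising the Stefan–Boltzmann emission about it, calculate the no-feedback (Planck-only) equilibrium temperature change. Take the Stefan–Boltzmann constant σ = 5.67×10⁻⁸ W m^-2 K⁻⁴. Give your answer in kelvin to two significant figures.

Reference equilibrium: T_e = [S(1−α)/(4σ)]^(1/4) = 234.0 K.
TOA radiative forcing: ΔF = −S·Δα/4 = −850.0·(-0.043)/4 = 9.137 W m^-2.
The Planck feedback parameter is 4σT_e³ = 2.906 W m^-2/K.
So ΔT₀ = 9.137/2.906 = 3.14 K.

3.1 K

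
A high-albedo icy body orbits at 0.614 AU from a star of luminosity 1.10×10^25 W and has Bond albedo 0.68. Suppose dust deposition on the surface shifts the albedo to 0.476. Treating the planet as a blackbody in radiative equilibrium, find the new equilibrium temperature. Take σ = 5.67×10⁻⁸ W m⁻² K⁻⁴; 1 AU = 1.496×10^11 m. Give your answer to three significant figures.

Orbital distance: d = 0.614 AU = 9.185×10^10 m.
Flux at the orbit: S = L/(4πd²) = 1.10×10^25/(4π·(9.19×10^10)²) = 103.7 W m⁻².
With the new albedo, S(1−α₂)/4 = 13.59 W m⁻², so T₂ = 124.4 K.

124 kelvin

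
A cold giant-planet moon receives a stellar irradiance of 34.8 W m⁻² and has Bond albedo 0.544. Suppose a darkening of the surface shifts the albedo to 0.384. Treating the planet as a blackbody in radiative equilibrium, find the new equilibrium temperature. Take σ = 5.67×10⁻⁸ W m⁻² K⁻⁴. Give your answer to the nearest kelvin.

With the new albedo, S(1−α₂)/4 = 5.359 W m⁻², so T₂ = 98.60 K.

99 kelvin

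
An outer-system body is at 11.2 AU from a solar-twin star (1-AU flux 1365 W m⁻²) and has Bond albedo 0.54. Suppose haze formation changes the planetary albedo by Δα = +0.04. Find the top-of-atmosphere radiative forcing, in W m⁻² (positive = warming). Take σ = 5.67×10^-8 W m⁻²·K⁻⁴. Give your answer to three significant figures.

Flux at the orbit: S = 1365/(11.2)² = 10.88 W m⁻².
The change in absorbed flux is Δ[S(1−α)/4] = −SΔα/4 = -0.1088 W m⁻².

-0.109 W m⁻²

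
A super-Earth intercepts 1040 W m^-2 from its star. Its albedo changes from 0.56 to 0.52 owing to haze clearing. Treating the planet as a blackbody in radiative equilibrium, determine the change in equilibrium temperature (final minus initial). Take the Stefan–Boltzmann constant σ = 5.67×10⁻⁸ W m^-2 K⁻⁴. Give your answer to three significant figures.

4.66 K

Before: T₁ = [1040·0.44/(4σ)]^(1/4) = 211.9 K.
Final:   T₂ = [S(1−0.52)/(4σ)]^(1/4) = 216.6 K.
ΔT = T₂ − T₁ = 4.661 K.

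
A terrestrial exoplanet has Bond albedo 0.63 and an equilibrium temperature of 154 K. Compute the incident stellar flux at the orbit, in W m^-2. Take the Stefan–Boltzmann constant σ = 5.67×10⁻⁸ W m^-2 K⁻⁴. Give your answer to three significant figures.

Invert the energy balance for S: S = 4σT⁴/(1−α).
The emitted flux is σT⁴ = 31.89 W m^-2.
S = 4·31.89/0.37 = 344.8 W m^-2.

345 W m^-2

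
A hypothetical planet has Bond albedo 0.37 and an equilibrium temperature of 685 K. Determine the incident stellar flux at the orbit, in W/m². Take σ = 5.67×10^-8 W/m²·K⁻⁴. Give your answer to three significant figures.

From S(1−α)/4 = σT⁴: S = 4σT⁴/(1−α).
σT⁴ = 5.67×10⁻⁸·(685)⁴ = 12480 W/m².
So S = 4×12480/(1−0.37) = 79260 W/m².

79300 W/m²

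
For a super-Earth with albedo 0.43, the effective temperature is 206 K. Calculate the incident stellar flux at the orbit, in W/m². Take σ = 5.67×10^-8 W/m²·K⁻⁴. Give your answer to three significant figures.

Invert the energy balance for S: S = 4σT⁴/(1−α).
The emitted flux is σT⁴ = 102.1 W/m².
So S = 4×102.1/(1−0.43) = 716.5 W/m².

717 W/m²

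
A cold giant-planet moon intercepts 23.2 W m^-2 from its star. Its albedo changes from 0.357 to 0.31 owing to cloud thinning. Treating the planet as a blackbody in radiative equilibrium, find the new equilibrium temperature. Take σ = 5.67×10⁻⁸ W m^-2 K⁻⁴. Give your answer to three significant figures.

91.7 K

With the new albedo, S(1−α₂)/4 = 4.002 W m^-2, so T₂ = 91.66 K.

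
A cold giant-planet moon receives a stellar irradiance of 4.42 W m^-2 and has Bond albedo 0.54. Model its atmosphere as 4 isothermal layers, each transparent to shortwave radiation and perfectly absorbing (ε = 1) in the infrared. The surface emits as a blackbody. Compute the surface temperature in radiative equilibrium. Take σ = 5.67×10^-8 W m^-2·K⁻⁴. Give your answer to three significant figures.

Top-of-atmosphere balance: σT_e⁴ = S(1−α)/4 = 0.5083 W m^-2 → T_e = 54.72 K.
Layer-by-layer balance gives σT_s⁴ = (N+1)σT_e⁴, so T_s = 5^¼·54.72 = 81.82 K.

81.8 K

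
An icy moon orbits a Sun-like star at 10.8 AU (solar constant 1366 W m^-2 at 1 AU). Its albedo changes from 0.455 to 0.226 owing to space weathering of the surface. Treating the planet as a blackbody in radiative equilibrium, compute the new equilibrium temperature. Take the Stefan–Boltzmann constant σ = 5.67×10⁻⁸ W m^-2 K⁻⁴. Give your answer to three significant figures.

79.5 K

By the inverse-square law, S = 1366/10.8² = 11.71 W m^-2.
With the new albedo, S(1−α₂)/4 = 2.266 W m^-2, so T₂ = 79.51 K.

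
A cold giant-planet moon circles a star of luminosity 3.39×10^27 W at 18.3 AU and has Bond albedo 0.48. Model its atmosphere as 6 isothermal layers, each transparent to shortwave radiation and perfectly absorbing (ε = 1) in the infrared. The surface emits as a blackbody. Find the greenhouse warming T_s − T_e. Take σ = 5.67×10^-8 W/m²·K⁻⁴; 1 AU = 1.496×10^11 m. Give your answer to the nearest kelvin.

60 K

d = 18.3 × 1.496×10^11 m = 2.738×10^12 m.
S = L/(4πd²) = 35.99 W/m².
OLR = S(1−α)/4 = 4.679 W/m²; the top layer radiates at T_e = 95.31 K.
T_s = (N+1)^(1/4)·T_e = 155.0 K.
Warming: T_s − T_e = 59.72 K.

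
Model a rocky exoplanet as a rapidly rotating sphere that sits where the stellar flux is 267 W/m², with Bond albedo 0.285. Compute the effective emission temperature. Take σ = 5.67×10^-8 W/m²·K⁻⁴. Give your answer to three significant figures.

170 K

Absorbed flux (global mean): S(1−α)/4 = 267.0·0.715/4 = 47.73 W/m².
Balancing against σT⁴: T = (47.73/5.67×10⁻⁸)^(1/4) = 170.3 K.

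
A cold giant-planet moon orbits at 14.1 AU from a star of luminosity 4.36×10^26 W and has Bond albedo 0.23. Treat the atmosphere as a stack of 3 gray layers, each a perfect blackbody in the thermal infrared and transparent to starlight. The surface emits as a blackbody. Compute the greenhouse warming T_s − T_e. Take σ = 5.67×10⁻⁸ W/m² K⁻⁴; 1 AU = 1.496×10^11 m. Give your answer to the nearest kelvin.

30 K

Orbital distance: d = 14.1 AU = 2.109×10^12 m.
S = L/(4πd²) = 7.798 W/m².
Top-of-atmosphere balance: σT_e⁴ = S(1−α)/4 = 1.501 W/m² → T_e = 71.73 K.
T_s = (N+1)^(1/4)·T_e = 101.4 K.
So the greenhouse effect raises the surface by 101.4 − 71.73 = 29.71 K.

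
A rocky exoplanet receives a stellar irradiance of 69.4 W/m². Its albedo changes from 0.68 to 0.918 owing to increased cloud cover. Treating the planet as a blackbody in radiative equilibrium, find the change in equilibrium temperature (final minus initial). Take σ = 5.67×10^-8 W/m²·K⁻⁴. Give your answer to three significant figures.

Before: T₁ = [69.40·0.32/(4σ)]^(1/4) = 99.48 K.
Final:   T₂ = [S(1−0.918)/(4σ)]^(1/4) = 70.78 K.
ΔT = T₂ − T₁ = -28.70 K.

-28.7 K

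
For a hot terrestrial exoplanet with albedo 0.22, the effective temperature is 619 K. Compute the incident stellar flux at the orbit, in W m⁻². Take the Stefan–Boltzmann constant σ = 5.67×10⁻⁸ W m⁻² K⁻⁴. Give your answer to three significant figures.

42700 W m⁻²

From S(1−α)/4 = σT⁴: S = 4σT⁴/(1−α).
The emitted flux is σT⁴ = 8324 W m⁻².
S = 4·8324/0.78 = 42690 W m⁻².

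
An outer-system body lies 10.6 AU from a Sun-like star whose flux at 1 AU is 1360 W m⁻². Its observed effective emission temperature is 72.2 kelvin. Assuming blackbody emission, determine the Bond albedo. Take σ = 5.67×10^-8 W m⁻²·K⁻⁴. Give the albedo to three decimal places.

Flux at the orbit: S = 1360/(10.6)² = 12.10 W m⁻².
From σT⁴ = S(1−α)/4 we invert for α: 1−α = 4σT⁴/S.
σT⁴ = 1.541 W m⁻², so 4σT⁴ = 6.163 W m⁻².
1−α = 6.163/12.10 = 0.5092, so α = 0.4908.

0.491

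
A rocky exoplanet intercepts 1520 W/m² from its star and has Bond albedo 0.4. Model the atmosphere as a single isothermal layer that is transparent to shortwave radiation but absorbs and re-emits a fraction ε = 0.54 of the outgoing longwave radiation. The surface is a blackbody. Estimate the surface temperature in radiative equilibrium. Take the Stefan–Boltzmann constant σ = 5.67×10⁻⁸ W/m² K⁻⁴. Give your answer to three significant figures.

272 K

At the top of the atmosphere, σT_e⁴ = S(1−α)/4 = 228.0 W/m², giving T_e = 251.8 K.
Surface balance with a leaky layer gives σT_s⁴ = σT_e⁴·2/(2−ε), so T_s = T_e·[2/(2−0.54)]^(1/4) = 272.4 K.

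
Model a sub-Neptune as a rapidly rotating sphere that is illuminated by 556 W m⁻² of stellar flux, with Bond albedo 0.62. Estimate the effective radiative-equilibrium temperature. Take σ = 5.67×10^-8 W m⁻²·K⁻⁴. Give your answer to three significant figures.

Absorbed flux (global mean): S(1−α)/4 = 556.0·0.38/4 = 52.82 W m⁻².
In equilibrium σT⁴ equals this, so T = 174.7 K.

175 K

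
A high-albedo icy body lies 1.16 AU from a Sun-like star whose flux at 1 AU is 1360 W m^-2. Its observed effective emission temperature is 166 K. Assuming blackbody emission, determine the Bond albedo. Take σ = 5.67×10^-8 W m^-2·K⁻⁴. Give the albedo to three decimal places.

Irradiance scales as 1/d², so S = 1360 W m^-2 × (1/1.16)² = 1011 W m^-2.
From σT⁴ = S(1−α)/4 we invert for α: 1−α = 4σT⁴/S.
σT⁴ = 43.05 W m^-2, so 4σT⁴ = 172.2 W m^-2.
1−α = 172.2/1011 = 0.1704, so α = 0.8296.

0.830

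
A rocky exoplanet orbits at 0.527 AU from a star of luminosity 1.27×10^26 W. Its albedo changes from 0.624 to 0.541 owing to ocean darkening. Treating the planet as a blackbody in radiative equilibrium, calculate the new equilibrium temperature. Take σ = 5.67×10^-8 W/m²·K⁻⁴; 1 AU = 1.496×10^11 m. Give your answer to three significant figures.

240 K

Orbital distance: d = 0.527 AU = 7.884×10^10 m.
Flux at the orbit: S = L/(4πd²) = 1.27×10^26/(4π·(7.88×10^10)²) = 1626 W/m².
T₂ = [S(1−α₂)/(4σ)]^(1/4) = [1626·0.459/(4σ)]^(1/4) = 239.5 K.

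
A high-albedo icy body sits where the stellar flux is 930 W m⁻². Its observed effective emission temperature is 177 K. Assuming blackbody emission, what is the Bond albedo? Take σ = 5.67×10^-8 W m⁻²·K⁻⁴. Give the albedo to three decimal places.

0.761

Energy balance: S(1−α)/4 = σT⁴, so 1−α = 4σT⁴/S.
σT⁴ = 55.65 W m⁻², so 4σT⁴ = 222.6 W m⁻².
Hence α = 1 − 222.6/930.0 = 0.7606.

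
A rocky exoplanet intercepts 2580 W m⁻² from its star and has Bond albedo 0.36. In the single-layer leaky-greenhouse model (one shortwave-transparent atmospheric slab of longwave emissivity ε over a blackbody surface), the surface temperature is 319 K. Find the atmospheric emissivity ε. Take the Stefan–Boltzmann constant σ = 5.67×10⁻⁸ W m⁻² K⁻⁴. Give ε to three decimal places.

Effective temperature: T_e = [S(1−α)/(4σ)]^(1/4) = 292.1 K.
Inverting T_s⁴ = 2T_e⁴/(2−ε): (T_e/T_s)⁴ = 0.7031, so ε = 2(1 − 0.7031) = 0.5939.

0.594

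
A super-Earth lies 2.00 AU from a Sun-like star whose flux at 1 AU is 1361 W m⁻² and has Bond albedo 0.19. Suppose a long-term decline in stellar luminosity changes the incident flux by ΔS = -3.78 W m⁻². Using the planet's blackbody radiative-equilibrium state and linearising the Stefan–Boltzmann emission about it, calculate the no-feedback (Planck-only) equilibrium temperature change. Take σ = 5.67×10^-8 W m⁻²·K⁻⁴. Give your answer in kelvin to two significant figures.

-0.52 K

Flux at the orbit: S = 1361/(2.00)² = 340.2 W m⁻².
The baseline emission temperature is T_e = 186.7 K.
ΔF = Δ[S(1−α)]/4 = (1−0.19)·-3.78/4 = -0.7654 W m⁻².
Linearising σT⁴ gives d(σT⁴)/dT = 4σT_e³ = 1.476 W m⁻² per K.
ΔT₀ = ΔF/λ_P = -0.7654/1.476 = -0.519 K.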